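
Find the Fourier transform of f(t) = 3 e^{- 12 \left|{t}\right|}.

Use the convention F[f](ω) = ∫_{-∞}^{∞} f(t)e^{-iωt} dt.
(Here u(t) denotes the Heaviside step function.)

F(ω) = \frac{72}{\omega^{2} + 144}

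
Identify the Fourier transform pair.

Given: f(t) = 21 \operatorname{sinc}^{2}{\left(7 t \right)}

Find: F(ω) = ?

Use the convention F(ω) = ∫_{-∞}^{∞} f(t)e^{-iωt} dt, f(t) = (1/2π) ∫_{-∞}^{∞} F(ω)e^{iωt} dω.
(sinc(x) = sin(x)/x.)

F(ω) = \begin{cases} \frac{3 \pi \left(14 - \left|{\omega}\right|\right)}{14} & \text{for}\: \omega > -14 \wedge \omega < 14 \\0 & \text{otherwise} \end{cases}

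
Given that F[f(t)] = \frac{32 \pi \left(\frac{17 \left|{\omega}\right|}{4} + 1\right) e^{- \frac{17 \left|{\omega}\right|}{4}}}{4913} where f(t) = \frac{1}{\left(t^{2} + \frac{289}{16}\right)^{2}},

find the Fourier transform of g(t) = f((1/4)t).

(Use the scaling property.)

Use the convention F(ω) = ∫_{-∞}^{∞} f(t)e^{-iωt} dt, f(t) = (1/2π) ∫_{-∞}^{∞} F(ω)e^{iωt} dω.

F[g](ω) = \frac{128 \pi \left(17 \left|{\omega}\right| + 1\right) e^{- 17 \left|{\omega}\right|}}{4913}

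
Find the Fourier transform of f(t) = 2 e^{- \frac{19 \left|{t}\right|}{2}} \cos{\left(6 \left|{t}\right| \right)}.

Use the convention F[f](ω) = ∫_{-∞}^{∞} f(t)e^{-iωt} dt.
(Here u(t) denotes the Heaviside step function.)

F(ω) = \frac{152 \left(4 \omega^{2} + 505\right)}{16 \omega^{4} + 1736 \omega^{2} + 255025}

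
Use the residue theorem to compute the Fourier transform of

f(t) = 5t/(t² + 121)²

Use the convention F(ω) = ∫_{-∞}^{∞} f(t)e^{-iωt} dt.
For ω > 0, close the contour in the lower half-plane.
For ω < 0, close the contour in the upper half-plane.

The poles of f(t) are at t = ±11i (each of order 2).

Let g(z) = f(z)e^{-iωz}; for large |z| the factor e^{-iωz} decays in the lower half-plane when ω > 0 and in the upper half-plane when ω < 0.

Case ω > 0 (lower half-plane, clockwise contour ⇒ F(ω) = -2πi·ΣRes):
  Res_{z = - 11 i} g(z) = \frac{5 \omega e^{- 11 \omega}}{44} (pole of order 2)
  F(ω) = -2πi·ΣRes = - \frac{5 i \pi \omega e^{- 11 \omega}}{22}

Case ω < 0 (upper half-plane, counterclockwise contour ⇒ F(ω) = +2πi·ΣRes):
  Res_{z = 11 i} g(z) = - \frac{5 \omega e^{11 \omega}}{44} (pole of order 2)
  F(ω) = 2πi·ΣRes = - \frac{5 i \pi \omega e^{11 \omega}}{22}

Both cases combine into a single formula in |ω|:

F(ω) = - \frac{5 i \pi \omega e^{- 11 \left|{\omega}\right|}}{22}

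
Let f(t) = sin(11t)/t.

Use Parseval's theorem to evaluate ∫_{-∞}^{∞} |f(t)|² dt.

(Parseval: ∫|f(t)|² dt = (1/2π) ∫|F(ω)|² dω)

∫|f(t)|² dt = 11 \pi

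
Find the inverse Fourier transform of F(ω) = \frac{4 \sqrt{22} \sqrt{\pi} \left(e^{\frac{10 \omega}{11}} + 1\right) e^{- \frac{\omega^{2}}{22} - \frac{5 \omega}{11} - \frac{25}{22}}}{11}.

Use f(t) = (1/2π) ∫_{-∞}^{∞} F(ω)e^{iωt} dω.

f(t) = 8 e^{- \frac{11 t^{2}}{2}} \cos{\left(5 t \right)}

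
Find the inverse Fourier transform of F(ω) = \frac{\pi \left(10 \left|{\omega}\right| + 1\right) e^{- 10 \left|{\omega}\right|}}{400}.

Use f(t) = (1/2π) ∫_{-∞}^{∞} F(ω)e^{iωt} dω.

f(t) = \frac{5}{\left(t^{2} + 100\right)^{2}}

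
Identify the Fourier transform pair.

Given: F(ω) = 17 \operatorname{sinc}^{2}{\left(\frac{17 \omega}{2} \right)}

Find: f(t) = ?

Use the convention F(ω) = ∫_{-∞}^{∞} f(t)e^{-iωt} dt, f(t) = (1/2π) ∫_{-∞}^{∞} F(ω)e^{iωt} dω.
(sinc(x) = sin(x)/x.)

f(t) = \begin{cases} 1 - \frac{\left|{t}\right|}{17} & \text{for}\: \left|{t}\right| < 17 \\0 & \text{otherwise} \end{cases}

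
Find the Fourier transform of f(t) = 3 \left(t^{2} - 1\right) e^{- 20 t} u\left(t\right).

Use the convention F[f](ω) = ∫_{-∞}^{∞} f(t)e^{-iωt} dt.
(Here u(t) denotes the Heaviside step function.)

F(ω) = \frac{3 \left(2 i \omega - \left(i \omega + 20\right)^{3} + 40\right)}{\left(i \omega + 20\right)^{4}}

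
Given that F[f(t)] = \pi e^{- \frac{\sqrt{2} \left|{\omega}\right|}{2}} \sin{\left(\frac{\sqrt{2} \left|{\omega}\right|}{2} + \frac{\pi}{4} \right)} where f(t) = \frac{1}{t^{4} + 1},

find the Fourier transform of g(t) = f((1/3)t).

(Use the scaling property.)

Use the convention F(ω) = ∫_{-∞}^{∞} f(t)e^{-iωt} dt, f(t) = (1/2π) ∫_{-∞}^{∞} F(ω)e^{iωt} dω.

F[g](ω) = 3 \pi e^{- \frac{3 \sqrt{2} \left|{\omega}\right|}{2}} \sin{\left(\frac{3 \sqrt{2} \left|{\omega}\right|}{2} + \frac{\pi}{4} \right)}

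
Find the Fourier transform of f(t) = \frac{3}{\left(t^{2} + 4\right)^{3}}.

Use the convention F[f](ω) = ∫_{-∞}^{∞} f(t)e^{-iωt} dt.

F(ω) = \frac{3 \pi \left(4 \omega^{2} + 6 \left|{\omega}\right| + 3\right) e^{- 2 \left|{\omega}\right|}}{256}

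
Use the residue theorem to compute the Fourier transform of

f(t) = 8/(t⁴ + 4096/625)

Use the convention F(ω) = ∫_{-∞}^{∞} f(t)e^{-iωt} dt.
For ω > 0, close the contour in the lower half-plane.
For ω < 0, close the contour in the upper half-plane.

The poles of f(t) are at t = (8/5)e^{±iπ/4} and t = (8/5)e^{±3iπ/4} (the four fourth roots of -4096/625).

Let g(z) = f(z)e^{-iωz}; for large |z| the factor e^{-iωz} decays in the lower half-plane when ω > 0 and in the upper half-plane when ω < 0.

Case ω > 0 (lower half-plane, clockwise contour ⇒ F(ω) = -2πi·ΣRes):
  Res_{z = - \frac{4 \sqrt{2}}{5} - \frac{4 \sqrt{2} i}{5}} g(z) = \frac{125 \sqrt{2} i \left(1 - i\right) e^{\frac{4 \sqrt{2} \omega \left(-1 + i\right)}{5}}}{512}
  Res_{z = \frac{4 \sqrt{2}}{5} - \frac{4 \sqrt{2} i}{5}} g(z) = \frac{125 \sqrt{2} i \left(1 + i\right) e^{- \frac{4 \sqrt{2} \omega \left(1 + i\right)}{5}}}{512}
  F(ω) = -2πi·ΣRes = \frac{125 \sqrt{2} \pi \left(1 - i\right) \left(e^{\frac{8 \sqrt{2} i \omega}{5}} + i\right) e^{- \frac{4 \sqrt{2} \omega \left(1 + i\right)}{5}}}{256} = \frac{125 \sqrt{2} \pi \left(\sin{\left(\frac{4 \sqrt{2} \omega}{5} \right)} + \cos{\left(\frac{4 \sqrt{2} \omega}{5} \right)}\right) e^{- \frac{4 \sqrt{2} \omega}{5}}}{128}

Case ω < 0 (upper half-plane, counterclockwise contour ⇒ F(ω) = +2πi·ΣRes):
  Res_{z = \frac{4 \sqrt{2}}{5} + \frac{4 \sqrt{2} i}{5}} g(z) = \frac{125 \sqrt{2} i \left(-1 + i\right) e^{\frac{4 \sqrt{2} \omega \left(1 - i\right)}{5}}}{512}
  Res_{z = - \frac{4 \sqrt{2}}{5} + \frac{4 \sqrt{2} i}{5}} g(z) = \frac{125 \sqrt{2} \left(1 - i\right) e^{\frac{4 \sqrt{2} \omega \left(1 + i\right)}{5}}}{512}
  F(ω) = 2πi·ΣRes = - \frac{125 \sqrt{2} i \pi \left(i \left(1 - i\right) e^{\frac{4 \sqrt{2} \omega \left(1 - i\right)}{5}} - \left(1 - i\right) e^{\frac{4 \sqrt{2} \omega \left(1 + i\right)}{5}}\right)}{256} = \frac{125 \sqrt{2} \pi \left(- \sin{\left(\frac{4 \sqrt{2} \omega}{5} \right)} + \cos{\left(\frac{4 \sqrt{2} \omega}{5} \right)}\right) e^{\frac{4 \sqrt{2} \omega}{5}}}{128}

Both cases combine into a single formula in |ω|:

F(ω) = \frac{125 \sqrt{2} \pi \left(\sin{\left(\frac{4 \sqrt{2} \left|{\omega}\right|}{5} \right)} + \cos{\left(\frac{4 \sqrt{2} \left|{\omega}\right|}{5} \right)}\right) e^{- \frac{4 \sqrt{2} \left|{\omega}\right|}{5}}}{128}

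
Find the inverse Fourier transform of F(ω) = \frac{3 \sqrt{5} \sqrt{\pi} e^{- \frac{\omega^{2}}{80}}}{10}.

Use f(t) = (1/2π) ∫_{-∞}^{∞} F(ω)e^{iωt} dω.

f(t) = 3 e^{- 20 t^{2}}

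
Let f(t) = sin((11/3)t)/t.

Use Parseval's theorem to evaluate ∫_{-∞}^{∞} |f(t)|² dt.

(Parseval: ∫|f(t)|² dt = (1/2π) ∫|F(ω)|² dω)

∫|f(t)|² dt = \frac{11 \pi}{3}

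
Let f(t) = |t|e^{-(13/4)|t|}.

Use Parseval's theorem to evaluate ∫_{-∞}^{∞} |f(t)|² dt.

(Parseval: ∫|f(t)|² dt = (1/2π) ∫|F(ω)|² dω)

∫|f(t)|² dt = \frac{32}{2197}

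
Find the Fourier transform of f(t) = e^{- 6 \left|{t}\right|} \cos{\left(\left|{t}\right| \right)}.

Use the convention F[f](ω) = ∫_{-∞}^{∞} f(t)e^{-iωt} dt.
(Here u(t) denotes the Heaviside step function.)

F(ω) = \frac{12 \left(\omega^{2} + 37\right)}{\omega^{4} + 70 \omega^{2} + 1369}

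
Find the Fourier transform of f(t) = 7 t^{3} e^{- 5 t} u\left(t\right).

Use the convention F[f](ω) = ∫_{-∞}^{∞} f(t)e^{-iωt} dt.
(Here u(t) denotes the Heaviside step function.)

F(ω) = \frac{42}{\left(i \omega + 5\right)^{4}}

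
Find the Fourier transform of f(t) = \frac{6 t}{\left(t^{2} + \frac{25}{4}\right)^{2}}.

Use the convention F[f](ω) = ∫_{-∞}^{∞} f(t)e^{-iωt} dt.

F(ω) = - \frac{6 i \pi \omega e^{- \frac{5 \left|{\omega}\right|}{2}}}{5}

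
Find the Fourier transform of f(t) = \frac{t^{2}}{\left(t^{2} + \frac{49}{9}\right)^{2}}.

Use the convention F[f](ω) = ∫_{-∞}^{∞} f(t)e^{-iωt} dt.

F(ω) = \frac{\pi \left(3 - 7 \left|{\omega}\right|\right) e^{- \frac{7 \left|{\omega}\right|}{3}}}{14}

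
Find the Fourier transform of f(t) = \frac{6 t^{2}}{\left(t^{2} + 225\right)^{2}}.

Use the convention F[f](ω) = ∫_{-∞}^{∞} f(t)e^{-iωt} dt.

F(ω) = \frac{\pi \left(1 - 15 \left|{\omega}\right|\right) e^{- 15 \left|{\omega}\right|}}{5}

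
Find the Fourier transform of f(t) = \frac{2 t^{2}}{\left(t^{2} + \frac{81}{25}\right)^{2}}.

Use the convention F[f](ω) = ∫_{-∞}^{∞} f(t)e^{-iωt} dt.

F(ω) = \frac{\pi \left(5 - 9 \left|{\omega}\right|\right) e^{- \frac{9 \left|{\omega}\right|}{5}}}{9}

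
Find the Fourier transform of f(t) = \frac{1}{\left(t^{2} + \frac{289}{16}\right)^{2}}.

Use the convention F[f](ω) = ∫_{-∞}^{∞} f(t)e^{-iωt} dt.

F(ω) = \frac{8 \pi \left(17 \left|{\omega}\right| + 4\right) e^{- \frac{17 \left|{\omega}\right|}{4}}}{4913}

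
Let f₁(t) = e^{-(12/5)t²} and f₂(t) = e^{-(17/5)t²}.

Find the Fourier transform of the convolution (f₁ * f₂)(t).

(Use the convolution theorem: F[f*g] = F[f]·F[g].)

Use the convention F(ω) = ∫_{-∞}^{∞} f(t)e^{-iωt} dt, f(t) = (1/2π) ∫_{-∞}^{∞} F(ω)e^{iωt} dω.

F[f₁*f₂](ω) = \frac{5 \sqrt{51} \pi e^{- \frac{145 \omega^{2}}{816}}}{102}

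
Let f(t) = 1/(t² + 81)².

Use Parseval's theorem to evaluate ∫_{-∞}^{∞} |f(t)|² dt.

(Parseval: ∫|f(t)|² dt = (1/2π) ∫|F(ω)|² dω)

∫|f(t)|² dt = \frac{5 \pi}{76527504}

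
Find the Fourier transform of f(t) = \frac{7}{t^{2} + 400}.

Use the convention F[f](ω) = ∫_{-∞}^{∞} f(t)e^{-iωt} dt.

F(ω) = \frac{7 \pi e^{- 20 \left|{\omega}\right|}}{20}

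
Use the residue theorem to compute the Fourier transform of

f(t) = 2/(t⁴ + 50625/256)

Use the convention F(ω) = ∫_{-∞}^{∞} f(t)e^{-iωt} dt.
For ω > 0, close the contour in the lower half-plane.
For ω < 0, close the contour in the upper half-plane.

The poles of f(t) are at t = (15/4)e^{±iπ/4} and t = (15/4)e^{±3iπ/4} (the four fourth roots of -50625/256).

Let g(z) = f(z)e^{-iωz}; for large |z| the factor e^{-iωz} decays in the lower half-plane when ω > 0 and in the upper half-plane when ω < 0.

Case ω > 0 (lower half-plane, clockwise contour ⇒ F(ω) = -2πi·ΣRes):
  Res_{z = - \frac{15 \sqrt{2}}{8} - \frac{15 \sqrt{2} i}{8}} g(z) = \frac{16 \sqrt{2} \left(1 + i\right) e^{\frac{15 \sqrt{2} \omega \left(-1 + i\right)}{8}}}{3375}
  Res_{z = \frac{15 \sqrt{2}}{8} - \frac{15 \sqrt{2} i}{8}} g(z) = \frac{16 \sqrt{2} \left(-1 + i\right) e^{- \frac{15 \sqrt{2} \omega \left(1 + i\right)}{8}}}{3375}
  F(ω) = -2πi·ΣRes = \frac{32 \sqrt{2} \pi \left(\left(1 - i\right) e^{\frac{15 \sqrt{2} i \omega}{4}} + 1 + i\right) e^{- \frac{15 \sqrt{2} \omega \left(1 + i\right)}{8}}}{3375} = \frac{128 \pi e^{- \frac{15 \sqrt{2} \omega}{8}} \sin{\left(\frac{15 \sqrt{2} \omega}{8} + \frac{\pi}{4} \right)}}{3375}

Case ω < 0 (upper half-plane, counterclockwise contour ⇒ F(ω) = +2πi·ΣRes):
  Res_{z = \frac{15 \sqrt{2}}{8} + \frac{15 \sqrt{2} i}{8}} g(z) = - \frac{16 \sqrt{2} \left(1 + i\right) e^{\frac{15 \sqrt{2} \omega \left(1 - i\right)}{8}}}{3375}
  Res_{z = - \frac{15 \sqrt{2}}{8} + \frac{15 \sqrt{2} i}{8}} g(z) = \frac{16 \sqrt{2} \left(1 - i\right) e^{\frac{15 \sqrt{2} \omega \left(1 + i\right)}{8}}}{3375}
  F(ω) = 2πi·ΣRes = - \frac{32 \sqrt{2} i \pi \left(\left(1 + i\right) e^{\frac{15 \sqrt{2} \omega \left(1 - i\right)}{8}} - \left(1 - i\right) e^{\frac{15 \sqrt{2} \omega \left(1 + i\right)}{8}}\right)}{3375} = \frac{128 \pi e^{\frac{15 \sqrt{2} \omega}{8}} \cos{\left(\frac{15 \sqrt{2} \omega}{8} + \frac{\pi}{4} \right)}}{3375}

Both cases combine into a single formula in |ω|:

F(ω) = \frac{128 \pi e^{- \frac{15 \sqrt{2} \left|{\omega}\right|}{8}} \sin{\left(\frac{15 \sqrt{2} \left|{\omega}\right|}{8} + \frac{\pi}{4} \right)}}{3375}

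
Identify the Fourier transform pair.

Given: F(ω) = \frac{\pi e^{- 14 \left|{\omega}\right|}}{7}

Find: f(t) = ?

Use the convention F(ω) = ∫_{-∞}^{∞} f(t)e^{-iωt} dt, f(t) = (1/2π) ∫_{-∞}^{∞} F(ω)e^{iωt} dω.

f(t) = \frac{2}{t^{2} + 196}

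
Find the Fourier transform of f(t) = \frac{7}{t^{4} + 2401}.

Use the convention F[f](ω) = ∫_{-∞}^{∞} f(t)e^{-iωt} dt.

F(ω) = \frac{\pi e^{- \frac{7 \sqrt{2} \left|{\omega}\right|}{2}} \sin{\left(\frac{7 \sqrt{2} \left|{\omega}\right|}{2} + \frac{\pi}{4} \right)}}{49}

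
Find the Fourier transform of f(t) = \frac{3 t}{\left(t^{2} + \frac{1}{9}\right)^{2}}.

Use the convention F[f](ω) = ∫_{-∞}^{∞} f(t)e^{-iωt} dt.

F(ω) = - \frac{9 i \pi \omega e^{- \frac{\left|{\omega}\right|}{3}}}{2}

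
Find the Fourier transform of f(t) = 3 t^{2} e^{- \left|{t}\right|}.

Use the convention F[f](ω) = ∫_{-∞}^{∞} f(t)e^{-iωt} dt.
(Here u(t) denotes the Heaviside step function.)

F(ω) = \frac{12 \left(1 - 3 \omega^{2}\right)}{\left(\omega^{2} + 1\right)^{3}}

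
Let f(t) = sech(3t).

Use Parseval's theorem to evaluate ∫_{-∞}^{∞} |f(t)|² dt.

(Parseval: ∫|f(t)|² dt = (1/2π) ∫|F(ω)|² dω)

∫|f(t)|² dt = \frac{2}{3}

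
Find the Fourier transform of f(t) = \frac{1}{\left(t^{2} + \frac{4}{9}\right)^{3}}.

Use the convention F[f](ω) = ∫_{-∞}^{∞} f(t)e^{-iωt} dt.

F(ω) = \frac{27 \pi \left(4 \omega^{2} + 18 \left|{\omega}\right| + 27\right) e^{- \frac{2 \left|{\omega}\right|}{3}}}{256}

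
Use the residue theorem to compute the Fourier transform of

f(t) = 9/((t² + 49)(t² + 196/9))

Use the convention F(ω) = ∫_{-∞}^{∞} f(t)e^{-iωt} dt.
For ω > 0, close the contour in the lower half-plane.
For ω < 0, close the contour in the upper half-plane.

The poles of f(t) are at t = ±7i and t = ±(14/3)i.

Let g(z) = f(z)e^{-iωz}; for large |z| the factor e^{-iωz} decays in the lower half-plane when ω > 0 and in the upper half-plane when ω < 0.

Case ω > 0 (lower half-plane, clockwise contour ⇒ F(ω) = -2πi·ΣRes):
  Res_{z = - 7 i} g(z) = - \frac{81 i e^{- 7 \omega}}{3430}
  Res_{z = - \frac{14 i}{3}} g(z) = \frac{243 i e^{- \frac{14 \omega}{3}}}{6860}
  F(ω) = -2πi·ΣRes = - \frac{81 \pi e^{- 7 \omega}}{1715} + \frac{243 \pi e^{- \frac{14 \omega}{3}}}{3430}

Case ω < 0 (upper half-plane, counterclockwise contour ⇒ F(ω) = +2πi·ΣRes):
  Res_{z = 7 i} g(z) = \frac{81 i e^{7 \omega}}{3430}
  Res_{z = \frac{14 i}{3}} g(z) = - \frac{243 i e^{\frac{14 \omega}{3}}}{6860}
  F(ω) = 2πi·ΣRes = \frac{81 \pi \left(3 e^{\frac{14 \omega}{3}} - 2 e^{7 \omega}\right)}{3430}

Both cases combine into a single formula in |ω|:

F(ω) = - \frac{81 \pi e^{- 7 \left|{\omega}\right|}}{1715} + \frac{243 \pi e^{- \frac{14 \left|{\omega}\right|}{3}}}{3430}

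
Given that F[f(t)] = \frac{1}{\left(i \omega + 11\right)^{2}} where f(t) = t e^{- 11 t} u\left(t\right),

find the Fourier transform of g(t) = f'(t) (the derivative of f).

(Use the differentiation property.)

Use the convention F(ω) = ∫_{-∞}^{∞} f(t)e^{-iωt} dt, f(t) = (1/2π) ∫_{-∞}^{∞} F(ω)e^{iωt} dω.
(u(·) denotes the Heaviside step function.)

F[g](ω) = \frac{i \omega}{\left(i \omega + 11\right)^{2}}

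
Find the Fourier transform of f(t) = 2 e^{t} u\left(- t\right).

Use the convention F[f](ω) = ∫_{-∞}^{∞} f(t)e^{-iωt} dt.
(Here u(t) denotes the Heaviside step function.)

F(ω) = \frac{2 i}{\omega + i}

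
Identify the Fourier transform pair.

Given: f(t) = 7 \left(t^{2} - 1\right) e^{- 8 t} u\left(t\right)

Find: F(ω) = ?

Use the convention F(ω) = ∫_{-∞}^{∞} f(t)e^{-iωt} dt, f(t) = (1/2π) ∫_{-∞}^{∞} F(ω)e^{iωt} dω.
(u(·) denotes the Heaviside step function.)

F(ω) = \frac{7 \left(2 i \omega - \left(i \omega + 8\right)^{3} + 16\right)}{\left(i \omega + 8\right)^{4}}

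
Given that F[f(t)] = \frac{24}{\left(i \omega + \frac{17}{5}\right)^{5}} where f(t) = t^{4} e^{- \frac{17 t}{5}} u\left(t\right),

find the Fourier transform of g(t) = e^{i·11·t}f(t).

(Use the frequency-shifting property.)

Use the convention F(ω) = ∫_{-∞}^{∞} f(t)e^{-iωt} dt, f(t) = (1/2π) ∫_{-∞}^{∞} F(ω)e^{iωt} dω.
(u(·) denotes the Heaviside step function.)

F[g](ω) = \frac{75000}{\left(5 i \left(\omega - 11\right) + 17\right)^{5}}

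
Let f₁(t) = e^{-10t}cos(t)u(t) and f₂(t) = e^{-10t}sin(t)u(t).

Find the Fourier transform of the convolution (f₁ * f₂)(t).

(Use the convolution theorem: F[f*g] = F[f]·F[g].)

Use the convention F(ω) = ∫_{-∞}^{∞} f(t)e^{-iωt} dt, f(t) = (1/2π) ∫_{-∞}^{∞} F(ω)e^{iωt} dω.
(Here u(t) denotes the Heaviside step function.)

F[f₁*f₂](ω) = \frac{i \omega + 10}{\left(\left(i \omega + 10\right)^{2} + 1\right)^{2}}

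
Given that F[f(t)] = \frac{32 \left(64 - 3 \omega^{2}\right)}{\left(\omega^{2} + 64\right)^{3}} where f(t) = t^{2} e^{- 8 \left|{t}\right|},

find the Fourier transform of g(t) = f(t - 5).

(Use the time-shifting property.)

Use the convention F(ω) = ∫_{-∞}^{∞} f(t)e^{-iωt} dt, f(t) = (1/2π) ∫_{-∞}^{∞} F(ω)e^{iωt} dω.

F[g](ω) = \frac{32 \left(64 - 3 \omega^{2}\right) e^{- 5 i \omega}}{\left(\omega^{2} + 64\right)^{3}}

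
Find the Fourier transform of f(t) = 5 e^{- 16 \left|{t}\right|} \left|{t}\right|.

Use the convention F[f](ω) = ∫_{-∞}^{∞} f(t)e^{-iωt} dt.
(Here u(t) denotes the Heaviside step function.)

F(ω) = \frac{10 \left(256 - \omega^{2}\right)}{\left(\omega^{2} + 256\right)^{2}}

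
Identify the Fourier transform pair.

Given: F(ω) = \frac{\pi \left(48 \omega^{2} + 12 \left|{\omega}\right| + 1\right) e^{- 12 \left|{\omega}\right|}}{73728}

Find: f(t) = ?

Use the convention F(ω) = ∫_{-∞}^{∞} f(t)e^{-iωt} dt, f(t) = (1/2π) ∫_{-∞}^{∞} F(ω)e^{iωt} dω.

f(t) = \frac{9}{\left(t^{2} + 144\right)^{3}}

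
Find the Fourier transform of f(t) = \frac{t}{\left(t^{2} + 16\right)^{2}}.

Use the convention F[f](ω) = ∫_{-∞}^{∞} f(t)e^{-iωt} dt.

F(ω) = - \frac{i \pi \omega e^{- 4 \left|{\omega}\right|}}{8}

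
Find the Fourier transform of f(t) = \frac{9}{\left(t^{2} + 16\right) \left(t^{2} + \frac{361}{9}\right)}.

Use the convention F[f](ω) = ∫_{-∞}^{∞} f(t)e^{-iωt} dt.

F(ω) = \frac{81 \pi e^{- 4 \left|{\omega}\right|}}{868} - \frac{243 \pi e^{- \frac{19 \left|{\omega}\right|}{3}}}{4123}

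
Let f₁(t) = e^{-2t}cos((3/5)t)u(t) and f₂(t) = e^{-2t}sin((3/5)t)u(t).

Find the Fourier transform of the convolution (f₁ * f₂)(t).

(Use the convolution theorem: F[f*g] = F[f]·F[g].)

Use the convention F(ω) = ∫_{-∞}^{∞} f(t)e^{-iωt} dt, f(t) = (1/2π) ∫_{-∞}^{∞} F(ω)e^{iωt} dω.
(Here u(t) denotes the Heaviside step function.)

F[f₁*f₂](ω) = \frac{375 \left(i \omega + 2\right)}{\left(25 \left(i \omega + 2\right)^{2} + 9\right)^{2}}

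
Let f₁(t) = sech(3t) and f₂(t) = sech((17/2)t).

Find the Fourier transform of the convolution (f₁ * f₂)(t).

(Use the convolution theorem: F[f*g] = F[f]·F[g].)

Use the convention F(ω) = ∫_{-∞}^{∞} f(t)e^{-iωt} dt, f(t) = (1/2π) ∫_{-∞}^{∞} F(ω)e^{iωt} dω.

F[f₁*f₂](ω) = \frac{2 \pi^{2}}{51 \cosh{\left(\frac{\pi \omega}{17} \right)} \cosh{\left(\frac{\pi \omega}{6} \right)}}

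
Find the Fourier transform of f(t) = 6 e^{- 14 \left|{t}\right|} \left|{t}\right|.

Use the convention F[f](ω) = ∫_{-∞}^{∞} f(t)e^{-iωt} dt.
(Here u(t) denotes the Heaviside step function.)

F(ω) = \frac{12 \left(196 - \omega^{2}\right)}{\left(\omega^{2} + 196\right)^{2}}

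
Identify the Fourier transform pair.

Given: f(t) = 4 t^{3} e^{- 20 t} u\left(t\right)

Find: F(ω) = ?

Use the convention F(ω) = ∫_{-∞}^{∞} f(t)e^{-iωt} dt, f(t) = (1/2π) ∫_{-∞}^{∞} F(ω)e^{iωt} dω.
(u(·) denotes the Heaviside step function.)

F(ω) = \frac{24}{\left(i \omega + 20\right)^{4}}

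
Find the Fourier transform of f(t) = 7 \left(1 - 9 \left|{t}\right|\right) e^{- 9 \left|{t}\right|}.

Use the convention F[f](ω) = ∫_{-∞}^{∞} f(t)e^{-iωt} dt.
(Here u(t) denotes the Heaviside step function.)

F(ω) = \frac{252 \omega^{2}}{\left(\omega^{2} + 81\right)^{2}}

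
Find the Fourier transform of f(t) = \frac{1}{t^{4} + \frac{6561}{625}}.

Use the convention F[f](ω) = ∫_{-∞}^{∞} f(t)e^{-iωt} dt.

F(ω) = \frac{125 \pi e^{- \frac{9 \sqrt{2} \left|{\omega}\right|}{10}} \sin{\left(\frac{9 \sqrt{2} \left|{\omega}\right|}{10} + \frac{\pi}{4} \right)}}{729}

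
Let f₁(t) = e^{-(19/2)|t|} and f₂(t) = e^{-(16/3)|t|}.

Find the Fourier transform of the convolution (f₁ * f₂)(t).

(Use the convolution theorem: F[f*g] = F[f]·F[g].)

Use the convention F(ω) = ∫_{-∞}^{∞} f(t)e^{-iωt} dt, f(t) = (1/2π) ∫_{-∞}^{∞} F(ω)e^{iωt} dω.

F[f₁*f₂](ω) = \frac{7296}{36 \omega^{4} + 4273 \omega^{2} + 92416}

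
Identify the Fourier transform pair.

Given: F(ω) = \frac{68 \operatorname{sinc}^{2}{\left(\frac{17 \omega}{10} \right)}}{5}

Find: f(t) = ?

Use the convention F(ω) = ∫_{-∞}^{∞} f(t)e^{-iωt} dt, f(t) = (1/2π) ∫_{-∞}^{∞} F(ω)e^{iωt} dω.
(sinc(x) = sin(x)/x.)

f(t) = 4 \left(\begin{cases} 1 - \frac{5 \left|{t}\right|}{17} & \text{for}\: \left|{t}\right| < \frac{17}{5} \\0 & \text{otherwise} \end{cases}\right)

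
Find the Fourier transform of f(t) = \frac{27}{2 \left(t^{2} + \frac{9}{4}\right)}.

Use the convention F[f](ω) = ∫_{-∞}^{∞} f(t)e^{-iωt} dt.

F(ω) = 9 \pi e^{- \frac{3 \left|{\omega}\right|}{2}}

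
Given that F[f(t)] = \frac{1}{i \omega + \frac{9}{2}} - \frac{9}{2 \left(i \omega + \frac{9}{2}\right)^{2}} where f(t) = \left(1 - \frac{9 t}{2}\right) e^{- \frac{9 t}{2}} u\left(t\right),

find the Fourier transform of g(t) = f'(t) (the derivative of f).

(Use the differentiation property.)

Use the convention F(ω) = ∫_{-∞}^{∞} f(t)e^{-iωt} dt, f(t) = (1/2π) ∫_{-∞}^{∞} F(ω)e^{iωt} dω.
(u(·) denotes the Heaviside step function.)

F[g](ω) = \frac{4 \omega^{2}}{4 \omega^{2} - 36 i \omega - 81}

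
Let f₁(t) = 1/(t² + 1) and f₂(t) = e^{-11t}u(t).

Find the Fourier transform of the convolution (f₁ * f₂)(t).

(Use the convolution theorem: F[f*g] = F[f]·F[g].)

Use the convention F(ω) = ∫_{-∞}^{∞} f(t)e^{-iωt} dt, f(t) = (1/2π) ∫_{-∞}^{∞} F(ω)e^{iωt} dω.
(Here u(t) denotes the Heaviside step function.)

F[f₁*f₂](ω) = \frac{\pi e^{- \left|{\omega}\right|}}{i \omega + 11}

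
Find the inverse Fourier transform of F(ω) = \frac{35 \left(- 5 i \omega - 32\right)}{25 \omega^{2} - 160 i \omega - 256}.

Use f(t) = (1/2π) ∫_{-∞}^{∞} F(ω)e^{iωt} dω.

f(t) = 7 \left(\frac{16 t}{5} + 1\right) e^{- \frac{16 t}{5}} u\left(t\right)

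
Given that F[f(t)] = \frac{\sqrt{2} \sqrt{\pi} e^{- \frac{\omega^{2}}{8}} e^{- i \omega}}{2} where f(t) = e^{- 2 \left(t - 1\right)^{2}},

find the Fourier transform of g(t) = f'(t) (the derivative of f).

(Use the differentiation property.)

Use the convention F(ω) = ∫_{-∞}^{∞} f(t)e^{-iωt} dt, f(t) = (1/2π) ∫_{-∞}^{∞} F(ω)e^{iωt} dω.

F[g](ω) = \frac{\sqrt{2} i \sqrt{\pi} \omega e^{- \omega \left(\frac{\omega}{8} + i\right)}}{2}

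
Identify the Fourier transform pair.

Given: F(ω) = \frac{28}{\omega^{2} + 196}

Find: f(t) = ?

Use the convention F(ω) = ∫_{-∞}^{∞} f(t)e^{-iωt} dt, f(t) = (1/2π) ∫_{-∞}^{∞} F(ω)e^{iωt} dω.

f(t) = e^{- 14 \left|{t}\right|}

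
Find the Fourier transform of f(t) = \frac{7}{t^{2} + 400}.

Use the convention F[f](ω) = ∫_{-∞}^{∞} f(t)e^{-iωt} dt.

F(ω) = \frac{7 \pi e^{- 20 \left|{\omega}\right|}}{20}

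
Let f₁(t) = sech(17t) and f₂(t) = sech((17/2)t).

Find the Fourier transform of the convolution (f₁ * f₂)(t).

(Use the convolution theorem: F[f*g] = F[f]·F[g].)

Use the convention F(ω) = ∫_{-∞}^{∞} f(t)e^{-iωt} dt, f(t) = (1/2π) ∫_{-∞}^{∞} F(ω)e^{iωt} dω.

F[f₁*f₂](ω) = \frac{2 \pi^{2}}{289 \cosh{\left(\frac{\pi \omega}{34} \right)} \cosh{\left(\frac{\pi \omega}{17} \right)}}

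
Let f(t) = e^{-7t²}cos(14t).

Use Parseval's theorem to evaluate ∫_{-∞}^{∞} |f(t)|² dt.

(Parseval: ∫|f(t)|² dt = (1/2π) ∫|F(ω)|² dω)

∫|f(t)|² dt = \frac{\sqrt{14} \sqrt{\pi} \left(1 + e^{14}\right)}{28 e^{14}}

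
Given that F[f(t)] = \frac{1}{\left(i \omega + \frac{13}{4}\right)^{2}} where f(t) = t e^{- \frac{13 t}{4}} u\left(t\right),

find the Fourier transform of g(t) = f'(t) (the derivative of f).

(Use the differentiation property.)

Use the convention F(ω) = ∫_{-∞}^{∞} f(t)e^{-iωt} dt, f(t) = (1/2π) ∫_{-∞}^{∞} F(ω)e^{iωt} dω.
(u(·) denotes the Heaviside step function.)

F[g](ω) = \frac{16 i \omega}{\left(4 i \omega + 13\right)^{2}}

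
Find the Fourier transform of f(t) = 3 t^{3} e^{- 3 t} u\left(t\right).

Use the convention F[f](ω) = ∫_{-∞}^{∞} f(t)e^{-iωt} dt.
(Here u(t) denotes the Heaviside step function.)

F(ω) = \frac{18}{\left(i \omega + 3\right)^{4}}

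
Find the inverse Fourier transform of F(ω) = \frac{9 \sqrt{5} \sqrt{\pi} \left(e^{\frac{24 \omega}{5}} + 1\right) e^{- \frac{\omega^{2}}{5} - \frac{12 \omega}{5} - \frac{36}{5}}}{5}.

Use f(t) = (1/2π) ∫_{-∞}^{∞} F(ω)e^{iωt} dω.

f(t) = 9 e^{- \frac{5 t^{2}}{4}} \cos{\left(6 t \right)}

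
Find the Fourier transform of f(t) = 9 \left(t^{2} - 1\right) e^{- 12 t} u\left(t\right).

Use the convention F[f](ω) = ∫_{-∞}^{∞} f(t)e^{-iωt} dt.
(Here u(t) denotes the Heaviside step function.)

F(ω) = \frac{9 \left(2 i \omega - \left(i \omega + 12\right)^{3} + 24\right)}{\left(i \omega + 12\right)^{4}}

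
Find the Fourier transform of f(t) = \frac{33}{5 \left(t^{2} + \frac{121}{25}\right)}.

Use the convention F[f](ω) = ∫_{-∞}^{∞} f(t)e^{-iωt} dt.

F(ω) = 3 \pi e^{- \frac{11 \left|{\omega}\right|}{5}}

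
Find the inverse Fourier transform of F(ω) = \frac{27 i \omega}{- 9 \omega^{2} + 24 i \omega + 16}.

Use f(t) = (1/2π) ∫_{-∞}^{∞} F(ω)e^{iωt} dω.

f(t) = 3 \left(1 - \frac{4 t}{3}\right) e^{- \frac{4 t}{3}} u\left(t\right)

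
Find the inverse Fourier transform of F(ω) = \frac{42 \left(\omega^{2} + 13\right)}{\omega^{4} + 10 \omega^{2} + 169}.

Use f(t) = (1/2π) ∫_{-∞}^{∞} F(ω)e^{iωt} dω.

f(t) = 7 e^{- 3 \left|{t}\right|} \cos{\left(2 \left|{t}\right| \right)}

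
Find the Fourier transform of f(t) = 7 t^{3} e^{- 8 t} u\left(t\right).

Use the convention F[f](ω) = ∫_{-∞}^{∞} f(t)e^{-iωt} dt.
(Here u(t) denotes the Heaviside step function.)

F(ω) = \frac{42}{\left(i \omega + 8\right)^{4}}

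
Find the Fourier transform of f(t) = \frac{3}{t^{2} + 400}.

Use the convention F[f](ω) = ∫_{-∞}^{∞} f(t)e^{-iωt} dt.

F(ω) = \frac{3 \pi e^{- 20 \left|{\omega}\right|}}{20}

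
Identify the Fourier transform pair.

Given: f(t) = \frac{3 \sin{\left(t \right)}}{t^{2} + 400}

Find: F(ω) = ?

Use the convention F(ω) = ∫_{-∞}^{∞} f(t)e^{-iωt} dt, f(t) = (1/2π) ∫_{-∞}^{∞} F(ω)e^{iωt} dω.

F(ω) = \frac{3 i \pi e^{- 20 \left|{\omega + 1}\right|}}{40} - \frac{3 i \pi e^{- 20 \left|{\omega - 1}\right|}}{40}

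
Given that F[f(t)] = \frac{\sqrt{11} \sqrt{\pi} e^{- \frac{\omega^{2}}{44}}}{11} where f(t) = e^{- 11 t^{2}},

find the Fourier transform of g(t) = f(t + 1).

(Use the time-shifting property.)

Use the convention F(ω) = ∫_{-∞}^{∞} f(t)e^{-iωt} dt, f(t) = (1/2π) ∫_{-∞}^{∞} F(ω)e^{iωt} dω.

F[g](ω) = \frac{\sqrt{11} \sqrt{\pi} e^{\omega \left(- \frac{\omega}{44} + i\right)}}{11}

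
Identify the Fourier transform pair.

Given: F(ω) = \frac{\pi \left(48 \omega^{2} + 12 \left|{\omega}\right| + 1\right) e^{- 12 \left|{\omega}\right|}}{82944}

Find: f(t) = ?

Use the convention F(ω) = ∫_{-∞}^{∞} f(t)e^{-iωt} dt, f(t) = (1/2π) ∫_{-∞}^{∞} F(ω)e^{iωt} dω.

f(t) = \frac{8}{\left(t^{2} + 144\right)^{3}}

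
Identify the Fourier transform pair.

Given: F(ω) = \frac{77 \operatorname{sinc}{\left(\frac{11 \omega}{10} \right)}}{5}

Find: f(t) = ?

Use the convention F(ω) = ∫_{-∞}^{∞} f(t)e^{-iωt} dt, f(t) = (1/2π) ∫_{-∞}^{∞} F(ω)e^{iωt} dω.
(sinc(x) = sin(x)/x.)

f(t) = 7 \left(\begin{cases} 1 & \text{for}\: \left|{t}\right| < \frac{11}{10} \\0 & \text{otherwise} \end{cases}\right)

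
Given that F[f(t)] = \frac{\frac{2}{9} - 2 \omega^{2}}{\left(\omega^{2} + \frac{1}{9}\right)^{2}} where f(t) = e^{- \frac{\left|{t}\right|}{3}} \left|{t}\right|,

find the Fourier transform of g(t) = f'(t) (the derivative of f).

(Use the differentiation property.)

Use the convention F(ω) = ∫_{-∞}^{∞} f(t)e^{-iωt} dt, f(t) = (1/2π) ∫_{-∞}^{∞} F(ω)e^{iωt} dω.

F[g](ω) = - \frac{18 i \omega \left(9 \omega^{2} - 1\right)}{\left(9 \omega^{2} + 1\right)^{2}}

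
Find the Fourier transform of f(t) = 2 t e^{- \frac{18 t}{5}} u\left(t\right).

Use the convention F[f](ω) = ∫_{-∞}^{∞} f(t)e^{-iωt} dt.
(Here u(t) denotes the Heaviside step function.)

F(ω) = \frac{50}{\left(5 i \omega + 18\right)^{2}}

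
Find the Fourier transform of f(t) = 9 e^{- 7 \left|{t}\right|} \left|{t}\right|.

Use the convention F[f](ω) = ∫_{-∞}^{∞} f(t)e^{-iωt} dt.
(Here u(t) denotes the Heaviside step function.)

F(ω) = \frac{18 \left(49 - \omega^{2}\right)}{\left(\omega^{2} + 49\right)^{2}}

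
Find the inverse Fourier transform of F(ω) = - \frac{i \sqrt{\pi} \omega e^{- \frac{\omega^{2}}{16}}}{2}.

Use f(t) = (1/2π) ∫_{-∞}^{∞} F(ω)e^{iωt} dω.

f(t) = 8 t e^{- 4 t^{2}}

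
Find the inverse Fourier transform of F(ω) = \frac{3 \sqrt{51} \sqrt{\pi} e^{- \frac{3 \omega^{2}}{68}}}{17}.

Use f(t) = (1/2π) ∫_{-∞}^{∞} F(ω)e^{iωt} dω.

f(t) = 3 e^{- \frac{17 t^{2}}{3}}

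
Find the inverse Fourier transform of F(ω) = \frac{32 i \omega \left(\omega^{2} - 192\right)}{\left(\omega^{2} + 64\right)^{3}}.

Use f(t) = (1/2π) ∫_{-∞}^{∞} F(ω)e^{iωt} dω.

f(t) = 8 t e^{- 8 \left|{t}\right|} \left|{t}\right|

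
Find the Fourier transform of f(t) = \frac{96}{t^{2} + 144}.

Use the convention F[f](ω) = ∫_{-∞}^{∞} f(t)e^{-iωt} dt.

F(ω) = 8 \pi e^{- 12 \left|{\omega}\right|}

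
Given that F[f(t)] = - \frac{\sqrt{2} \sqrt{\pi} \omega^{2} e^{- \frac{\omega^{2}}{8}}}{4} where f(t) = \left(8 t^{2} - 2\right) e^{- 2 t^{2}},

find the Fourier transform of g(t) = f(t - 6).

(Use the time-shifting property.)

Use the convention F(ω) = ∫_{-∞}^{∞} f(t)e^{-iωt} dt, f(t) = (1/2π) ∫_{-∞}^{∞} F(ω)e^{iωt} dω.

F[g](ω) = - \frac{\sqrt{2} \sqrt{\pi} \omega^{2} e^{- \frac{\omega \left(\omega + 48 i\right)}{8}}}{4}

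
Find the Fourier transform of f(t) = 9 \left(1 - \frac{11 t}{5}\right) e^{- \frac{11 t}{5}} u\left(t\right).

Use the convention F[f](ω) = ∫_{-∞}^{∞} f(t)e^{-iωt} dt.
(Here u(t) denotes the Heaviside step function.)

F(ω) = \frac{225 i \omega}{- 25 \omega^{2} + 110 i \omega + 121}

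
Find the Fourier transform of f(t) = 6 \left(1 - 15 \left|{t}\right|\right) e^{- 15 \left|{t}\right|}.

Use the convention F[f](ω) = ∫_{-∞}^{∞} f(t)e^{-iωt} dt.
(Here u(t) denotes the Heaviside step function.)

F(ω) = \frac{360 \omega^{2}}{\left(\omega^{2} + 225\right)^{2}}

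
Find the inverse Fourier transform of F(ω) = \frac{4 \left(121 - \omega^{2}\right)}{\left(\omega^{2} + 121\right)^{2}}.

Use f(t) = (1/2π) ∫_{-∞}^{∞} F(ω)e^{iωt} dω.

f(t) = 2 e^{- 11 \left|{t}\right|} \left|{t}\right|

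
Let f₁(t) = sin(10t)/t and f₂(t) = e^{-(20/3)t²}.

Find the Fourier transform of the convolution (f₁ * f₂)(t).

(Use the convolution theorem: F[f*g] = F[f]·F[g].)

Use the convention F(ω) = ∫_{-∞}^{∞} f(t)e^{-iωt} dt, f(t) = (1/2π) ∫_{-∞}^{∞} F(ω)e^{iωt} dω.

F[f₁*f₂](ω) = \begin{cases} \frac{\sqrt{15} \pi^{\frac{3}{2}} e^{- \frac{3 \omega^{2}}{80}}}{10} & \text{for}\: \omega > -10 \wedge \omega < 10 \\0 & \text{otherwise} \end{cases}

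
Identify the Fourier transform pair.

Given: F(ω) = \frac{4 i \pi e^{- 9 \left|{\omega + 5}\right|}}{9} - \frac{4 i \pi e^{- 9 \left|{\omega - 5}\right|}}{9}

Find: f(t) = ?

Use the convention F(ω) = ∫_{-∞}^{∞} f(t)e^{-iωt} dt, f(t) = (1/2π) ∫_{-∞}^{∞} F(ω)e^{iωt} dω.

f(t) = \frac{8 \sin{\left(5 t \right)}}{t^{2} + 81}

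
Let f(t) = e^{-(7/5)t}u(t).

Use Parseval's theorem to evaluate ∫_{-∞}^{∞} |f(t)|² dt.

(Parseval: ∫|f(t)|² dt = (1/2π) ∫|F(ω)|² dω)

∫|f(t)|² dt = \frac{5}{14}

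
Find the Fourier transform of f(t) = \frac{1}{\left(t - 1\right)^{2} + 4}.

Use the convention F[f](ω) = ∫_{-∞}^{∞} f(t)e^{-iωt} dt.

F(ω) = \frac{\pi e^{- i \omega - 2 \left|{\omega}\right|}}{2}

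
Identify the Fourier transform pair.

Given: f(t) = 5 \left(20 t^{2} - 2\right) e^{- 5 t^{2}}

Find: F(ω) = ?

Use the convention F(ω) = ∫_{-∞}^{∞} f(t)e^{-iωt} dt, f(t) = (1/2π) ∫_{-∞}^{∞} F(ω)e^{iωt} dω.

F(ω) = - \frac{\sqrt{5} \sqrt{\pi} \omega^{2} e^{- \frac{\omega^{2}}{20}}}{5}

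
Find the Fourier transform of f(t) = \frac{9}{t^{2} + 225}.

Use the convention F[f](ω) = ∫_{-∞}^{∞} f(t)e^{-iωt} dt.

F(ω) = \frac{3 \pi e^{- 15 \left|{\omega}\right|}}{5}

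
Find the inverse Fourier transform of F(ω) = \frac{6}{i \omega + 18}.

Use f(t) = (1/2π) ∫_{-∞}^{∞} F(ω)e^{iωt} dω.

f(t) = 6 e^{- 18 t} u\left(t\right)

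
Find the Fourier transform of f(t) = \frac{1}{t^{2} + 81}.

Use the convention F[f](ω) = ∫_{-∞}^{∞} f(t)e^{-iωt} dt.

F(ω) = \frac{\pi e^{- 9 \left|{\omega}\right|}}{9}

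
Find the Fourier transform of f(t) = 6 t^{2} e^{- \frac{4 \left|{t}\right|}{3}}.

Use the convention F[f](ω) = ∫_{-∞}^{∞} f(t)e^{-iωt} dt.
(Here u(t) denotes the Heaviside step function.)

F(ω) = \frac{2592 \left(16 - 27 \omega^{2}\right)}{\left(9 \omega^{2} + 16\right)^{3}}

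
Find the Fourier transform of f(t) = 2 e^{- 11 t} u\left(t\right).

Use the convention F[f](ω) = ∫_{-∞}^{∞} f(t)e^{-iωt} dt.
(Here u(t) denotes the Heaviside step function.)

F(ω) = \frac{2}{i \omega + 11}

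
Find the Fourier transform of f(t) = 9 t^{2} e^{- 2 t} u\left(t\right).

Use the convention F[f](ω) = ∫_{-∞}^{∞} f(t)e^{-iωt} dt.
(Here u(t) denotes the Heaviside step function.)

F(ω) = \frac{18}{\left(i \omega + 2\right)^{3}}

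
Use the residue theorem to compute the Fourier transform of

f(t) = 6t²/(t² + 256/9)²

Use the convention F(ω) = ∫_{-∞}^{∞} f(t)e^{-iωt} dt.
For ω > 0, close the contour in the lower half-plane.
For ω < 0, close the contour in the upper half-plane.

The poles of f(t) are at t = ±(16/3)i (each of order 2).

Let g(z) = f(z)e^{-iωz}; for large |z| the factor e^{-iωz} decays in the lower half-plane when ω > 0 and in the upper half-plane when ω < 0.

Case ω > 0 (lower half-plane, clockwise contour ⇒ F(ω) = -2πi·ΣRes):
  Res_{z = - \frac{16 i}{3}} g(z) = \frac{3 i \left(3 - 16 \omega\right) e^{- \frac{16 \omega}{3}}}{32} (pole of order 2)
  F(ω) = -2πi·ΣRes = \frac{3 \pi \left(3 - 16 \omega\right) e^{- \frac{16 \omega}{3}}}{16}

Case ω < 0 (upper half-plane, counterclockwise contour ⇒ F(ω) = +2πi·ΣRes):
  Res_{z = \frac{16 i}{3}} g(z) = \frac{3 i \left(- 16 \omega - 3\right) e^{\frac{16 \omega}{3}}}{32} (pole of order 2)
  F(ω) = 2πi·ΣRes = \frac{3 \pi \left(16 \omega + 3\right) e^{\frac{16 \omega}{3}}}{16}

Both cases combine into a single formula in |ω|:

F(ω) = \frac{3 \pi \left(3 - 16 \left|{\omega}\right|\right) e^{- \frac{16 \left|{\omega}\right|}{3}}}{16}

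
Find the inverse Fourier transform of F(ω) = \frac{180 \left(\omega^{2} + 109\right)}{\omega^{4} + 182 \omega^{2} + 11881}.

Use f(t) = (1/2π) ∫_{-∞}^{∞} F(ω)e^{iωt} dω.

f(t) = 9 e^{- 10 \left|{t}\right|} \cos{\left(3 \left|{t}\right| \right)}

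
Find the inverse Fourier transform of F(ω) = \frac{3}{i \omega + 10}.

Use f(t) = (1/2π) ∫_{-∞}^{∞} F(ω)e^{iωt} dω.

f(t) = 3 e^{- 10 t} u\left(t\right)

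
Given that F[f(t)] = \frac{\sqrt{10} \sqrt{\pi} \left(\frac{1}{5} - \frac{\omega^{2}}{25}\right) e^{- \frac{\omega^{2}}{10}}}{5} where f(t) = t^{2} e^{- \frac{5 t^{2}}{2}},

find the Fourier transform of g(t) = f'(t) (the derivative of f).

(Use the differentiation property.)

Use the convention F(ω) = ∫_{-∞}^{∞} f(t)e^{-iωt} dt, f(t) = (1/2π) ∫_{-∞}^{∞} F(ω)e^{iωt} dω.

F[g](ω) = \frac{\sqrt{10} i \sqrt{\pi} \omega \left(5 - \omega^{2}\right) e^{- \frac{\omega^{2}}{10}}}{125}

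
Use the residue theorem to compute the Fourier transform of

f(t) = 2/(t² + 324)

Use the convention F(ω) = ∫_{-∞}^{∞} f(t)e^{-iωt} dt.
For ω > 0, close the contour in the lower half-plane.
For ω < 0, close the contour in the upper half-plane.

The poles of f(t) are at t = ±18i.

Let g(z) = f(z)e^{-iωz}; for large |z| the factor e^{-iωz} decays in the lower half-plane when ω > 0 and in the upper half-plane when ω < 0.

Case ω > 0 (lower half-plane, clockwise contour ⇒ F(ω) = -2πi·ΣRes):
  Res_{z = - 18 i} g(z) = \frac{i e^{- 18 \omega}}{18}
  F(ω) = -2πi·ΣRes = \frac{\pi e^{- 18 \omega}}{9}

Case ω < 0 (upper half-plane, counterclockwise contour ⇒ F(ω) = +2πi·ΣRes):
  Res_{z = 18 i} g(z) = - \frac{i e^{18 \omega}}{18}
  F(ω) = 2πi·ΣRes = \frac{\pi e^{18 \omega}}{9}

Both cases combine into a single formula in |ω|:

F(ω) = \frac{\pi e^{- 18 \left|{\omega}\right|}}{9}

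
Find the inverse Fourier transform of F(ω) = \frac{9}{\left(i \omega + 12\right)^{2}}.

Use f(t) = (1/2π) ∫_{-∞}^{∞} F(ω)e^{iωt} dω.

f(t) = 9 t e^{- 12 t} u\left(t\right)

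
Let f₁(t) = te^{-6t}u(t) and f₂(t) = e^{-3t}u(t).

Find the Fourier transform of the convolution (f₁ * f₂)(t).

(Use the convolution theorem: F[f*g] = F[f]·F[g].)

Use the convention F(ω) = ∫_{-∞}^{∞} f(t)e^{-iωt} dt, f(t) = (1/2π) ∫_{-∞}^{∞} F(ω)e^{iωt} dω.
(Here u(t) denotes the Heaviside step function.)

F[f₁*f₂](ω) = \frac{1}{\left(i \omega + 3\right) \left(i \omega + 6\right)^{2}}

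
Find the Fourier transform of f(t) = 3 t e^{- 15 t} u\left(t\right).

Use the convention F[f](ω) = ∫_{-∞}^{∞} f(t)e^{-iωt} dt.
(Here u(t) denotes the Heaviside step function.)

F(ω) = \frac{3}{\left(i \omega + 15\right)^{2}}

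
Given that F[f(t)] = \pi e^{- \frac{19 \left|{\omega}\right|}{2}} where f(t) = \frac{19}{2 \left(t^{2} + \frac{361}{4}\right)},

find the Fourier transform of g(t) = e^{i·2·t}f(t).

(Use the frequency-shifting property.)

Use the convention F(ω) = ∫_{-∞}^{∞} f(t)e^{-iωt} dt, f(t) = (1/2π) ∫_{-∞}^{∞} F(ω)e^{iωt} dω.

F[g](ω) = \pi e^{- \frac{19 \left|{\omega - 2}\right|}{2}}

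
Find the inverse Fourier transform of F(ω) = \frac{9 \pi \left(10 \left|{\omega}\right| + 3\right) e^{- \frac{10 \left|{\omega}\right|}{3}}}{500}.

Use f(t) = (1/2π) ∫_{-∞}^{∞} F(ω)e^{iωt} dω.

f(t) = \frac{4}{\left(t^{2} + \frac{100}{9}\right)^{2}}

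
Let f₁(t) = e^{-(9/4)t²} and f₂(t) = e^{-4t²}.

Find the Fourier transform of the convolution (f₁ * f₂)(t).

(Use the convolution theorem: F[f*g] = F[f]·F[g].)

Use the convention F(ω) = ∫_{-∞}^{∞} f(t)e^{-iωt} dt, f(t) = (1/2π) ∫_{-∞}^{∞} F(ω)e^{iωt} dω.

F[f₁*f₂](ω) = \frac{\pi e^{- \frac{25 \omega^{2}}{144}}}{3}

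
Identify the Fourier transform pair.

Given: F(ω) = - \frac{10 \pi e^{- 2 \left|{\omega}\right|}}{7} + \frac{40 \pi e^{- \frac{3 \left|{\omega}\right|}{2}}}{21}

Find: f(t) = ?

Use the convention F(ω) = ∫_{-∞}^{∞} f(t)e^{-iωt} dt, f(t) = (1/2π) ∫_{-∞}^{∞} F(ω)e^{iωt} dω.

f(t) = \frac{5}{\left(t^{2} + \frac{9}{4}\right) \left(t^{2} + 4\right)}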